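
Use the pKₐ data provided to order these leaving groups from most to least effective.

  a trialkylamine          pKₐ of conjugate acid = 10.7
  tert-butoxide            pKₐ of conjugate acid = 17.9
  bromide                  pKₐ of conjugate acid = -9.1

Lower conjugate-acid pKₐ ⇒ weaker base ⇒ better leaving group.
Sorting by the given values: bromide (-9.1), a trialkylamine (10.7), tert-butoxide (17.9).

bromide > a trialkylamine > tert-butoxide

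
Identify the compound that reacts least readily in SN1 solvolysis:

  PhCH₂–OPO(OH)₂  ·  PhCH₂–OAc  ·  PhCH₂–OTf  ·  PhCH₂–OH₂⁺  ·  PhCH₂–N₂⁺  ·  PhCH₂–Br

Same R in every case — rank the leaving groups.
Rank by basicity of the departing species: weakest base leaves most easily.
PhCH₂–N₂⁺ loses N₂: no meaningful conjugate acid; N₂ departs as an exceptionally stable neutral molecule
PhCH₂–OTf loses OTf⁻: pKₐ(CF₃SO₃H (triflic acid)) ≈ -14
PhCH₂–Br loses Br⁻: pKₐ(HBr) ≈ -9
PhCH₂–OH₂⁺ loses H₂O: pKₐ(H₃O⁺) ≈ -1.7
PhCH₂–OPO(OH)₂ loses H₂PO₄⁻: pKₐ(H₃PO₄) ≈ 2.1
PhCH₂–OAc loses AcO⁻: pKₐ(CH₃COOH) ≈ 4.8

PhCH₂–OAc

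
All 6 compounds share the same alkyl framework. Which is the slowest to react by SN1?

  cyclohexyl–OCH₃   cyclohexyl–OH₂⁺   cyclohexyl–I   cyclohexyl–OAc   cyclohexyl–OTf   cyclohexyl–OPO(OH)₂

Same R in every case — rank the leaving groups.
The more stable X⁻ (or X) is on its own — i.e. the weaker a base it is — the better a leaving group it makes.
cyclohexyl–OTf loses OTf⁻: pKₐ(CF₃SO₃H (triflic acid)) ≈ -14
cyclohexyl–I loses I⁻: pKₐ(HI) ≈ -10
cyclohexyl–OH₂⁺ loses H₂O: pKₐ(H₃O⁺) ≈ -1.7
cyclohexyl–OPO(OH)₂ loses H₂PO₄⁻: pKₐ(H₃PO₄) ≈ 2.1
cyclohexyl–OAc loses AcO⁻: pKₐ(CH₃COOH) ≈ 4.8
cyclohexyl–OCH₃ loses CH₃O⁻: pKₐ(CH₃OH) ≈ 15.5

cyclohexyl–OCH₃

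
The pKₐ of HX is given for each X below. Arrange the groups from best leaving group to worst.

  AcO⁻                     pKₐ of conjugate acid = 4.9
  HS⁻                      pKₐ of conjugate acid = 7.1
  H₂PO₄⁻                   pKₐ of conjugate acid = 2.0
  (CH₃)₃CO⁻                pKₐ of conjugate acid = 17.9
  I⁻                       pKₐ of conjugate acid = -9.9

Lower conjugate-acid pKₐ ⇒ weaker base ⇒ better leaving group.
Sorting by the given values: I⁻ (-9.9), H₂PO₄⁻ (2.0), AcO⁻ (4.9), HS⁻ (7.1), (CH₃)₃CO⁻ (17.9).

I⁻ > H₂PO₄⁻ > AcO⁻ > HS⁻ > (CH₃)₃CO⁻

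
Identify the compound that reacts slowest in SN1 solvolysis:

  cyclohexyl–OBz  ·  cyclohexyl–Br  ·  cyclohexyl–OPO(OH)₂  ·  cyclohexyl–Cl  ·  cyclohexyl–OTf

With the same alkyl group throughout, only the leaving group differentiates the rates.
Rank by basicity of the departing species: weakest base leaves most easily.
cyclohexyl–OTf loses OTf⁻: pKₐ(CF₃SO₃H (triflic acid)) ≈ -14
cyclohexyl–Br loses Br⁻: pKₐ(HBr) ≈ -9
cyclohexyl–Cl loses Cl⁻: pKₐ(HCl) ≈ -7
cyclohexyl–OPO(OH)₂ loses H₂PO₄⁻: pKₐ(H₃PO₄) ≈ 2.1
cyclohexyl–OBz loses PhCOO⁻: pKₐ(C₆H₅COOH) ≈ 4.2

cyclohexyl–OBz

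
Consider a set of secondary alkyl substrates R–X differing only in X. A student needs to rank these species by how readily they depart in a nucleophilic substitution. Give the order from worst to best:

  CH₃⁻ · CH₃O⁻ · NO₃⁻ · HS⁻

CH₃⁻ < CH₃O⁻ < HS⁻ < NO₃⁻

Leaving-group ability tracks the stability of the departed species; conjugate-acid pKₐ is the usual yardstick (lower pKₐ → better LG).
NO₃⁻: pKₐ(HNO₃) ≈ -1.3 — resonance-delocalised over three oxygens
HS⁻: pKₐ(H₂S) ≈ 7
CH₃O⁻: pKₐ(CH₃OH) ≈ 15.5
CH₃⁻: pKₐ(CH₄) ≈ 48 — unstabilised carbanion; the worst conceivable leaving group
The question asks for worst first, so the sequence is read in increasing leaving-group ability.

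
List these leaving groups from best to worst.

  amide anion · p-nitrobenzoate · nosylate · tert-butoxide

nosylate > p-nitrobenzoate > tert-butoxide > amide anion

Leaving-group ability tracks the stability of the departed species; conjugate-acid pKₐ is the usual yardstick (lower pKₐ → better LG).
nosylate: pKₐ(p-O₂NC₆H₄SO₃H) ≈ -3.5
p-nitrobenzoate: pKₐ(p-nitrobenzoic acid) ≈ 3.4
tert-butoxide: pKₐ(t-BuOH) ≈ 18
amide anion: pKₐ(NH₃) ≈ 38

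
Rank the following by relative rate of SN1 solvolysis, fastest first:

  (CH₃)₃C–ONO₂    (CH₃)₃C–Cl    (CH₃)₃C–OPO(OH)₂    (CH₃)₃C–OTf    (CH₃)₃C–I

(CH₃)₃C–OTf > (CH₃)₃C–I > (CH₃)₃C–Cl > (CH₃)₃C–ONO₂ > (CH₃)₃C–OPO(OH)₂

Identical carbon frameworks mean the comparison reduces to leaving-group quality.
Leaving-group ability tracks the stability of the departed species; conjugate-acid pKₐ is the usual yardstick (lower pKₐ → better LG).
(CH₃)₃C–OTf loses OTf⁻: pKₐ(CF₃SO₃H (triflic acid)) ≈ -14
(CH₃)₃C–I loses I⁻: pKₐ(HI) ≈ -10
(CH₃)₃C–Cl loses Cl⁻: pKₐ(HCl) ≈ -7
(CH₃)₃C–ONO₂ loses NO₃⁻: pKₐ(HNO₃) ≈ -1.3
(CH₃)₃C–OPO(OH)₂ loses H₂PO₄⁻: pKₐ(H₃PO₄) ≈ 2.1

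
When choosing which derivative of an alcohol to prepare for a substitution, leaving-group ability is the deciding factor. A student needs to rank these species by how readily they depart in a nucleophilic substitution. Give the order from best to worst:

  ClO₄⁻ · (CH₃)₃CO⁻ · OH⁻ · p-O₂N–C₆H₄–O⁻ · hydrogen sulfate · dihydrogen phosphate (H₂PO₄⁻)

ClO₄⁻: pKₐ(HClO₄) ≈ -10
hydrogen sulfate: pKₐ(H₂SO₄) ≈ -3
dihydrogen phosphate (H₂PO₄⁻): pKₐ(H₃PO₄) ≈ 2.1
p-O₂N–C₆H₄–O⁻: pKₐ(p-nitrophenol) ≈ 7.2
OH⁻: pKₐ(H₂O) ≈ 15.7
(CH₃)₃CO⁻: pKₐ(t-BuOH) ≈ 18

ClO₄⁻ > hydrogen sulfate > dihydrogen phosphate (H₂PO₄⁻) > p-O₂N–C₆H₄–O⁻ > OH⁻ > (CH₃)₃CO⁻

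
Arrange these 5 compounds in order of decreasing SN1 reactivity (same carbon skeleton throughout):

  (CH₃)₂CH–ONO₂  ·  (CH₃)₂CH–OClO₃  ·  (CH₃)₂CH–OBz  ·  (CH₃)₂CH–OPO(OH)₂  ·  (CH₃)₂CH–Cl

(CH₃)₂CH–OClO₃ > (CH₃)₂CH–Cl > (CH₃)₂CH–ONO₂ > (CH₃)₂CH–OPO(OH)₂ > (CH₃)₂CH–OBz

Same R in every case — rank the leaving groups.
Rank by basicity of the departing species: weakest base leaves most easily.
(CH₃)₂CH–OClO₃ loses ClO₄⁻: pKₐ(HClO₄) ≈ -10
(CH₃)₂CH–Cl loses Cl⁻: pKₐ(HCl) ≈ -7
(CH₃)₂CH–ONO₂ loses NO₃⁻: pKₐ(HNO₃) ≈ -1.3
(CH₃)₂CH–OPO(OH)₂ loses H₂PO₄⁻: pKₐ(H₃PO₄) ≈ 2.1
(CH₃)₂CH–OBz loses PhCOO⁻: pKₐ(C₆H₅COOH) ≈ 4.2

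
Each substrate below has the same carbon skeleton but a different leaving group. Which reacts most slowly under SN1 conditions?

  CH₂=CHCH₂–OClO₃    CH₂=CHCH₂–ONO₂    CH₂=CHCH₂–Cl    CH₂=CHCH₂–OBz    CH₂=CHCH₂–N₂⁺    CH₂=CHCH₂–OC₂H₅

CH₂=CHCH₂–OC₂H₅

Same R in every case — rank the leaving groups.
Rank by basicity of the departing species: weakest base leaves most easily.
CH₂=CHCH₂–N₂⁺ loses N₂: no meaningful conjugate acid; N₂ departs as an exceptionally stable neutral molecule
CH₂=CHCH₂–OClO₃ loses ClO₄⁻: pKₐ(HClO₄) ≈ -10
CH₂=CHCH₂–Cl loses Cl⁻: pKₐ(HCl) ≈ -7
CH₂=CHCH₂–ONO₂ loses NO₃⁻: pKₐ(HNO₃) ≈ -1.3
CH₂=CHCH₂–OBz loses PhCOO⁻: pKₐ(C₆H₅COOH) ≈ 4.2
CH₂=CHCH₂–OC₂H₅ loses CH₃CH₂O⁻: pKₐ(CH₃CH₂OH) ≈ 16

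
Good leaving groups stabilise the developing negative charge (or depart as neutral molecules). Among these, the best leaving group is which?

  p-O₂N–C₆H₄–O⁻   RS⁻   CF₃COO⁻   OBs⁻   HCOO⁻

OBs⁻

OBs⁻: pKₐ(p-BrC₆H₄SO₃H) ≈ -2.8
CF₃COO⁻: pKₐ(CF₃COOH) ≈ 0.2
HCOO⁻: pKₐ(HCOOH) ≈ 3.8
p-O₂N–C₆H₄–O⁻: pKₐ(p-nitrophenol) ≈ 7.2
RS⁻: pKₐ(RSH (a thiol)) ≈ 10.5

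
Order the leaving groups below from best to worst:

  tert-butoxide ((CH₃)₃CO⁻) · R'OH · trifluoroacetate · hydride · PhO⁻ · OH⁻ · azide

Rank by basicity of the departing species: weakest base leaves most easily.
R'OH: pKₐ(R'OH₂⁺) ≈ -2.4 — neutral; leaves from a protonated ether (an oxonium ion, R–O(H)R'⁺)
trifluoroacetate: pKₐ(CF₃COOH) ≈ 0.2
azide: pKₐ(HN₃) ≈ 4.7 — linear, resonance-stabilised
PhO⁻: pKₐ(C₆H₅OH (phenol)) ≈ 10 — resonance into the ring helps, but still a poor LG
OH⁻: pKₐ(H₂O) ≈ 15.7
tert-butoxide ((CH₃)₃CO⁻): pKₐ(t-BuOH) ≈ 18
hydride: pKₐ(H₂) ≈ 36 — extremely strong base; leaves only in special hydride-transfer contexts

R'OH > trifluoroacetate > azide > PhO⁻ > OH⁻ > tert-butoxide ((CH₃)₃CO⁻) > hydride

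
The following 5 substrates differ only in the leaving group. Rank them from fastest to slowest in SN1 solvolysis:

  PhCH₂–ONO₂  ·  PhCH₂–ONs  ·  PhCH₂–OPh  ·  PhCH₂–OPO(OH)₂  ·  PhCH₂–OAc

PhCH₂–ONs > PhCH₂–ONO₂ > PhCH₂–OPO(OH)₂ > PhCH₂–OAc > PhCH₂–OPh

Same R in every case — rank the leaving groups.
The more stable X⁻ (or X) is on its own — i.e. the weaker a base it is — the better a leaving group it makes.
PhCH₂–ONs loses ONs⁻: pKₐ(p-O₂NC₆H₄SO₃H) ≈ -3.5
PhCH₂–ONO₂ loses NO₃⁻: pKₐ(HNO₃) ≈ -1.3
PhCH₂–OPO(OH)₂ loses H₂PO₄⁻: pKₐ(H₃PO₄) ≈ 2.1
PhCH₂–OAc loses AcO⁻: pKₐ(CH₃COOH) ≈ 4.8
PhCH₂–OPh loses PhO⁻: pKₐ(C₆H₅OH (phenol)) ≈ 10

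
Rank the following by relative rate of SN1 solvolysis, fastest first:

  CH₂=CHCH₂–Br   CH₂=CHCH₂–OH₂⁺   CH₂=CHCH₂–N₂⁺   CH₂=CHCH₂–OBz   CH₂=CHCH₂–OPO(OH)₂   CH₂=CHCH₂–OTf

CH₂=CHCH₂–N₂⁺ > CH₂=CHCH₂–OTf > CH₂=CHCH₂–Br > CH₂=CHCH₂–OH₂⁺ > CH₂=CHCH₂–OPO(OH)₂ > CH₂=CHCH₂–OBz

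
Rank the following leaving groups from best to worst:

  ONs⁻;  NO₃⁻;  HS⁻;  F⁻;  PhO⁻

ONs⁻ > NO₃⁻ > F⁻ > HS⁻ > PhO⁻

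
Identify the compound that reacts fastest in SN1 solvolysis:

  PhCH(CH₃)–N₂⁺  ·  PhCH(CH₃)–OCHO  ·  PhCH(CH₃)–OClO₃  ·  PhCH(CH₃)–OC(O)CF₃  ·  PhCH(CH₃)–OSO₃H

PhCH(CH₃)–N₂⁺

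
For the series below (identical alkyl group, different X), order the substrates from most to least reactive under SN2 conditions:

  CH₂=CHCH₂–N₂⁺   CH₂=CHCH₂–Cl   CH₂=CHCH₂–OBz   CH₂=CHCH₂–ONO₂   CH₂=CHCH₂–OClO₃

With the same alkyl group throughout, only the leaving group differentiates the rates.
A good leaving group is a weak base: the lower the pKₐ of its conjugate acid, the more readily it departs.
CH₂=CHCH₂–N₂⁺ loses N₂: no meaningful conjugate acid; N₂ departs as an exceptionally stable neutral molecule
CH₂=CHCH₂–OClO₃ loses ClO₄⁻: pKₐ(HClO₄) ≈ -10
CH₂=CHCH₂–Cl loses Cl⁻: pKₐ(HCl) ≈ -7
CH₂=CHCH₂–ONO₂ loses NO₃⁻: pKₐ(HNO₃) ≈ -1.3
CH₂=CHCH₂–OBz loses PhCOO⁻: pKₐ(C₆H₅COOH) ≈ 4.2

CH₂=CHCH₂–N₂⁺ > CH₂=CHCH₂–OClO₃ > CH₂=CHCH₂–Cl > CH₂=CHCH₂–ONO₂ > CH₂=CHCH₂–OBz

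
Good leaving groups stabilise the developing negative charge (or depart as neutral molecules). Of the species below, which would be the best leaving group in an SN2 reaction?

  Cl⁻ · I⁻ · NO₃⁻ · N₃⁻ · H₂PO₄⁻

I⁻

A good leaving group is a weak base: the lower the pKₐ of its conjugate acid, the more readily it departs.
I⁻: pKₐ(HI) ≈ -10
Cl⁻: pKₐ(HCl) ≈ -7
NO₃⁻: pKₐ(HNO₃) ≈ -1.3
H₂PO₄⁻: pKₐ(H₃PO₄) ≈ 2.1
N₃⁻: pKₐ(HN₃) ≈ 4.7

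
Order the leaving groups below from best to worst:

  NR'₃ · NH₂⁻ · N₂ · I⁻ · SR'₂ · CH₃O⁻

N₂ > I⁻ > SR'₂ > NR'₃ > CH₃O⁻ > NH₂⁻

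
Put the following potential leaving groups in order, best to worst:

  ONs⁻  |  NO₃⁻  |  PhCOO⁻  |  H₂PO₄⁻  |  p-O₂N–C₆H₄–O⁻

ONs⁻ > NO₃⁻ > H₂PO₄⁻ > PhCOO⁻ > p-O₂N–C₆H₄–O⁻

ONs⁻: pKₐ(p-O₂NC₆H₄SO₃H) ≈ -3.5
NO₃⁻: pKₐ(HNO₃) ≈ -1.3
H₂PO₄⁻: pKₐ(H₃PO₄) ≈ 2.1 — moderate base; biological leaving group after further activation
PhCOO⁻: pKₐ(C₆H₅COOH) ≈ 4.2 — aryl carboxylate
p-O₂N–C₆H₄–O⁻: pKₐ(p-nitrophenol) ≈ 7.2 — nitro group delocalises the charge; the classic chromogenic LG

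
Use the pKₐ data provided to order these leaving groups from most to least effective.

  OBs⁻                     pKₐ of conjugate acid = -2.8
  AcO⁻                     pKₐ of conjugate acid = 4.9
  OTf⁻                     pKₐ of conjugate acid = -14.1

OTf⁻ > OBs⁻ > AcO⁻

Lower conjugate-acid pKₐ ⇒ weaker base ⇒ better leaving group.
Sorting by the given values: OTf⁻ (-14.1), OBs⁻ (-2.8), AcO⁻ (4.9).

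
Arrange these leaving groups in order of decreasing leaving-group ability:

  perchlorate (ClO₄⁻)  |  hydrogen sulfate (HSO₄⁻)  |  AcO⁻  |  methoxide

The more stable X⁻ (or X) is on its own — i.e. the weaker a base it is — the better a leaving group it makes.
perchlorate (ClO₄⁻): pKₐ(HClO₄) ≈ -10 — extremely weak base; rarely used for safety reasons
hydrogen sulfate (HSO₄⁻): pKₐ(H₂SO₄) ≈ -3
AcO⁻: pKₐ(CH₃COOH) ≈ 4.8 — resonance-stabilised but still a weak base
methoxide: pKₐ(CH₃OH) ≈ 15.5

perchlorate (ClO₄⁻) > hydrogen sulfate (HSO₄⁻) > AcO⁻ > methoxide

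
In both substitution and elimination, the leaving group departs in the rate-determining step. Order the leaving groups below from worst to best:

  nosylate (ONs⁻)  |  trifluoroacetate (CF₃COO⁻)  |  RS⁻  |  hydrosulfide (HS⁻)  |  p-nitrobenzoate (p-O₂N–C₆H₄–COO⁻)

RS⁻ < hydrosulfide (HS⁻) < p-nitrobenzoate (p-O₂N–C₆H₄–COO⁻) < trifluoroacetate (CF₃COO⁻) < nosylate (ONs⁻)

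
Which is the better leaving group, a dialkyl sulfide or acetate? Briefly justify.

a dialkyl sulfide is the better leaving group.
pKₐ(R'₂SH⁺) ≈ -7 versus pKₐ(CH₃COOH) ≈ 4.8: a dialkyl sulfide is the much weaker base.
Neutral; leaves from a sulfonium salt (R–SR'₂⁺).

a dialkyl sulfide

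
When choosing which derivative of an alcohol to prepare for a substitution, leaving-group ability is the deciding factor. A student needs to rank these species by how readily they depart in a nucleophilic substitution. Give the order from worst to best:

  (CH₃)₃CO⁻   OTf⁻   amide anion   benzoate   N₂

amide anion < (CH₃)₃CO⁻ < benzoate < OTf⁻ < N₂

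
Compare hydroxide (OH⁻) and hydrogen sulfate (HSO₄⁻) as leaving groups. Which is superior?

hydrogen sulfate (HSO₄⁻) is the better leaving group.
pKₐ(H₂SO₄) ≈ -3 versus pKₐ(H₂O) ≈ 15.7: hydrogen sulfate (HSO₄⁻) is the much weaker base.
Conjugate base of a strong mineral acid.

hydrogen sulfate (HSO₄⁻)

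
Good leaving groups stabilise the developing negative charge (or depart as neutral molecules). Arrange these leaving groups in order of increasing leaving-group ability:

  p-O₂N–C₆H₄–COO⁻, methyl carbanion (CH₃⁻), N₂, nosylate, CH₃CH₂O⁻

methyl carbanion (CH₃⁻) < CH₃CH₂O⁻ < p-O₂N–C₆H₄–COO⁻ < nosylate < N₂

Leaving-group ability tracks the stability of the departed species; conjugate-acid pKₐ is the usual yardstick (lower pKₐ → better LG).
N₂: no meaningful conjugate acid; N₂ departs as an exceptionally stable neutral molecule
nosylate: pKₐ(p-O₂NC₆H₄SO₃H) ≈ -3.5 — p-nitro group further stabilises the sulfonate
p-O₂N–C₆H₄–COO⁻: pKₐ(p-nitrobenzoic acid) ≈ 3.4 — electron-withdrawing nitro group stabilises the carboxylate
CH₃CH₂O⁻: pKₐ(CH₃CH₂OH) ≈ 16 — strong base; alkoxides do not leave unassisted
methyl carbanion (CH₃⁻): pKₐ(CH₄) ≈ 48 — unstabilised carbanion; the worst conceivable leaving group
Listed from poorest to best leaving group as asked.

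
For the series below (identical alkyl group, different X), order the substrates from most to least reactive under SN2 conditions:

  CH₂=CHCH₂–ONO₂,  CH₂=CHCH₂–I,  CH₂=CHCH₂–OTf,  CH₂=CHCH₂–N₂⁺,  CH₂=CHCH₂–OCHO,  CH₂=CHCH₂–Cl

CH₂=CHCH₂–N₂⁺ > CH₂=CHCH₂–OTf > CH₂=CHCH₂–I > CH₂=CHCH₂–Cl > CH₂=CHCH₂–ONO₂ > CH₂=CHCH₂–OCHO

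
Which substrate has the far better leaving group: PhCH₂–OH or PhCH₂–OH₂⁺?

PhCH₂–OH₂⁺

From PhCH₂–OH the departing group would be OH⁻ (pKₐ(H₂O) ≈ 15.7). Strong base; essentially never leaves without prior activation.
From PhCH₂–OH₂⁺ the leaving group is H₂O (pKₐ(H₃O⁺) ≈ -1.7). Neutral; leaves from a protonated alcohol (R–OH₂⁺).
(In practice PhCH₂–OH₂⁺ is made from PhCH₂–OH by protonation with strong acid, converting the leaving group from hydroxide to neutral water.)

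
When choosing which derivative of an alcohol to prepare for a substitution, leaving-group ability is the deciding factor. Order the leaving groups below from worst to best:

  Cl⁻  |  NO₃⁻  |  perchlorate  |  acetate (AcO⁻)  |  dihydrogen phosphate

acetate (AcO⁻) < dihydrogen phosphate < NO₃⁻ < Cl⁻ < perchlorate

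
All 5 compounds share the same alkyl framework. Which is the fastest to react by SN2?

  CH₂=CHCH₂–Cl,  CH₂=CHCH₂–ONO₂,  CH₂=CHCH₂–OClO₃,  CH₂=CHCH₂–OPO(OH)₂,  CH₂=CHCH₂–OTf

Identical carbon frameworks mean the comparison reduces to leaving-group quality.
Leaving-group ability tracks the stability of the departed species; conjugate-acid pKₐ is the usual yardstick (lower pKₐ → better LG).
CH₂=CHCH₂–OTf loses OTf⁻: pKₐ(CF₃SO₃H (triflic acid)) ≈ -14
CH₂=CHCH₂–OClO₃ loses ClO₄⁻: pKₐ(HClO₄) ≈ -10
CH₂=CHCH₂–Cl loses Cl⁻: pKₐ(HCl) ≈ -7
CH₂=CHCH₂–ONO₂ loses NO₃⁻: pKₐ(HNO₃) ≈ -1.3
CH₂=CHCH₂–OPO(OH)₂ loses H₂PO₄⁻: pKₐ(H₃PO₄) ≈ 2.1

CH₂=CHCH₂–OTf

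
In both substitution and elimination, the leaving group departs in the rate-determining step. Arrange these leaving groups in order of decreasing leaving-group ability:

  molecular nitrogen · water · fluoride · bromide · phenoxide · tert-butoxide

molecular nitrogen > bromide > water > fluoride > phenoxide > tert-butoxide

molecular nitrogen: no meaningful conjugate acid; N₂ departs as an exceptionally stable neutral molecule
bromide: pKₐ(HBr) ≈ -9
water: pKₐ(H₃O⁺) ≈ -1.7
fluoride: pKₐ(HF) ≈ 3.2
phenoxide: pKₐ(C₆H₅OH (phenol)) ≈ 10
tert-butoxide: pKₐ(t-BuOH) ≈ 18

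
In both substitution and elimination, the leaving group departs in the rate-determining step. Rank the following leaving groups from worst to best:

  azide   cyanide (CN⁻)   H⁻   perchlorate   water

H⁻ < cyanide (CN⁻) < azide < water < perchlorate

perchlorate: pKₐ(HClO₄) ≈ -10 — extremely weak base; rarely used for safety reasons
water: pKₐ(H₃O⁺) ≈ -1.7 — neutral; leaves from a protonated alcohol (R–OH₂⁺)
azide: pKₐ(HN₃) ≈ 4.7 — linear, resonance-stabilised
cyanide (CN⁻): pKₐ(HCN) ≈ 9.2
H⁻: pKₐ(H₂) ≈ 36
Listed from poorest to best leaving group as asked.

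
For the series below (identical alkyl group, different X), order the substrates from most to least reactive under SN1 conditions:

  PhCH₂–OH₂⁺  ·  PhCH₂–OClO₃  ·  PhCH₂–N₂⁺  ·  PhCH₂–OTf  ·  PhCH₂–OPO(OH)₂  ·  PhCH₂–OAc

PhCH₂–N₂⁺ > PhCH₂–OTf > PhCH₂–OClO₃ > PhCH₂–OH₂⁺ > PhCH₂–OPO(OH)₂ > PhCH₂–OAc

Identical carbon frameworks mean the comparison reduces to leaving-group quality.
Leaving-group ability tracks the stability of the departed species; conjugate-acid pKₐ is the usual yardstick (lower pKₐ → better LG).
PhCH₂–N₂⁺ loses N₂: no meaningful conjugate acid; N₂ departs as an exceptionally stable neutral molecule
PhCH₂–OTf loses OTf⁻: pKₐ(CF₃SO₃H (triflic acid)) ≈ -14
PhCH₂–OClO₃ loses ClO₄⁻: pKₐ(HClO₄) ≈ -10
PhCH₂–OH₂⁺ loses H₂O: pKₐ(H₃O⁺) ≈ -1.7
PhCH₂–OPO(OH)₂ loses H₂PO₄⁻: pKₐ(H₃PO₄) ≈ 2.1
PhCH₂–OAc loses AcO⁻: pKₐ(CH₃COOH) ≈ 4.8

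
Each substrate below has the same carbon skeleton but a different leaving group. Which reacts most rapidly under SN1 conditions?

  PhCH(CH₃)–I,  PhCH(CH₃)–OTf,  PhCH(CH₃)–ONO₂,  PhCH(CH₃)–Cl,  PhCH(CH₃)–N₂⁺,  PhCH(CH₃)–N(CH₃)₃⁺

The skeletons are identical, so relative rate is governed entirely by leaving-group ability.
The more stable X⁻ (or X) is on its own — i.e. the weaker a base it is — the better a leaving group it makes.
PhCH(CH₃)–N₂⁺ loses N₂: no meaningful conjugate acid; N₂ departs as an exceptionally stable neutral molecule
PhCH(CH₃)–OTf loses OTf⁻: pKₐ(CF₃SO₃H (triflic acid)) ≈ -14
PhCH(CH₃)–I loses I⁻: pKₐ(HI) ≈ -10
PhCH(CH₃)–Cl loses Cl⁻: pKₐ(HCl) ≈ -7
PhCH(CH₃)–ONO₂ loses NO₃⁻: pKₐ(HNO₃) ≈ -1.3
PhCH(CH₃)–N(CH₃)₃⁺ loses NR'₃: pKₐ(R'₃NH⁺) ≈ 10.7

PhCH(CH₃)–N₂⁺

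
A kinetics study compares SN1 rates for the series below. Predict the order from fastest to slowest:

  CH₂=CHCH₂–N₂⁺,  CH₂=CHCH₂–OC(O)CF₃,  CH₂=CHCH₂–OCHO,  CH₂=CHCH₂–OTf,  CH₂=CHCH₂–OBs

CH₂=CHCH₂–N₂⁺ > CH₂=CHCH₂–OTf > CH₂=CHCH₂–OBs > CH₂=CHCH₂–OC(O)CF₃ > CH₂=CHCH₂–OCHO

With the same alkyl group throughout, only the leaving group differentiates the rates.
Rank by basicity of the departing species: weakest base leaves most easily.
CH₂=CHCH₂–N₂⁺ loses N₂: no meaningful conjugate acid; N₂ departs as an exceptionally stable neutral molecule
CH₂=CHCH₂–OTf loses OTf⁻: pKₐ(CF₃SO₃H (triflic acid)) ≈ -14
CH₂=CHCH₂–OBs loses OBs⁻: pKₐ(p-BrC₆H₄SO₃H) ≈ -2.8
CH₂=CHCH₂–OC(O)CF₃ loses CF₃COO⁻: pKₐ(CF₃COOH) ≈ 0.2
CH₂=CHCH₂–OCHO loses HCOO⁻: pKₐ(HCOOH) ≈ 3.8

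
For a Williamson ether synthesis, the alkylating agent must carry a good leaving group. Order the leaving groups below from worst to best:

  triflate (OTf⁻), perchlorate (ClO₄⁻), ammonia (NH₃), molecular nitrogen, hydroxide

hydroxide < ammonia (NH₃) < perchlorate (ClO₄⁻) < triflate (OTf⁻) < molecular nitrogen

Leaving-group ability tracks the stability of the departed species; conjugate-acid pKₐ is the usual yardstick (lower pKₐ → better LG).
molecular nitrogen: no meaningful conjugate acid; N₂ departs as an exceptionally stable neutral molecule
triflate (OTf⁻): pKₐ(CF₃SO₃H (triflic acid)) ≈ -14
perchlorate (ClO₄⁻): pKₐ(HClO₄) ≈ -10
ammonia (NH₃): pKₐ(NH₄⁺) ≈ 9.2
hydroxide: pKₐ(H₂O) ≈ 15.7
The question asks for worst first, so the sequence is read in increasing leaving-group ability.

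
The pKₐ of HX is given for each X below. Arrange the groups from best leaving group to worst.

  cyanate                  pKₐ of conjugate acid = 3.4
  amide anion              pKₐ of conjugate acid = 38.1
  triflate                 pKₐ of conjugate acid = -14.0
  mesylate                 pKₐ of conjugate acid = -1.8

triflate > mesylate > cyanate > amide anion

Lower conjugate-acid pKₐ ⇒ weaker base ⇒ better leaving group.
Sorting by the given values: triflate (-14.0), mesylate (-1.8), cyanate (3.4), amide anion (38.1).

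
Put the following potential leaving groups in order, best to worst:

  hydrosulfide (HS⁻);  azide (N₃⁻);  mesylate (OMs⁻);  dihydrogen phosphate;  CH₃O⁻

mesylate (OMs⁻): pKₐ(CH₃SO₃H (MsOH)) ≈ -1.9
dihydrogen phosphate: pKₐ(H₃PO₄) ≈ 2.1
azide (N₃⁻): pKₐ(HN₃) ≈ 4.7 — linear, resonance-stabilised
hydrosulfide (HS⁻): pKₐ(H₂S) ≈ 7 — larger and more polarisable than the oxygen analogue
CH₃O⁻: pKₐ(CH₃OH) ≈ 15.5

mesylate (OMs⁻) > dihydrogen phosphate > azide (N₃⁻) > hydrosulfide (HS⁻) > CH₃O⁻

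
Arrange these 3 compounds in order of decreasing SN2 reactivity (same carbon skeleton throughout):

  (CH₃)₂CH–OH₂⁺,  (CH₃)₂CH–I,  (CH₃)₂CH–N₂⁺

(CH₃)₂CH–N₂⁺ > (CH₃)₂CH–I > (CH₃)₂CH–OH₂⁺

Identical carbon frameworks mean the comparison reduces to leaving-group quality.
Rank by basicity of the departing species: weakest base leaves most easily.
(CH₃)₂CH–N₂⁺ loses N₂: no meaningful conjugate acid; N₂ departs as an exceptionally stable neutral molecule
(CH₃)₂CH–I loses I⁻: pKₐ(HI) ≈ -10
(CH₃)₂CH–OH₂⁺ loses H₂O: pKₐ(H₃O⁺) ≈ -1.7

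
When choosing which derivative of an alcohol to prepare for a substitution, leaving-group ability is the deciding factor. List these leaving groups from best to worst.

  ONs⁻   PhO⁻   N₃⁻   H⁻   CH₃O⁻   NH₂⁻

Leaving-group ability tracks the stability of the departed species; conjugate-acid pKₐ is the usual yardstick (lower pKₐ → better LG).
ONs⁻: pKₐ(p-O₂NC₆H₄SO₃H) ≈ -3.5
N₃⁻: pKₐ(HN₃) ≈ 4.7
PhO⁻: pKₐ(C₆H₅OH (phenol)) ≈ 10
CH₃O⁻: pKₐ(CH₃OH) ≈ 15.5
H⁻: pKₐ(H₂) ≈ 36
NH₂⁻: pKₐ(NH₃) ≈ 38

ONs⁻ > N₃⁻ > PhO⁻ > CH₃O⁻ > H⁻ > NH₂⁻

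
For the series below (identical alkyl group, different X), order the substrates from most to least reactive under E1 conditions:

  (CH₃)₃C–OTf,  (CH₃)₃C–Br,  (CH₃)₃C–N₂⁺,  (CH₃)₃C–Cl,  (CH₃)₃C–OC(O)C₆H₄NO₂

The skeletons are identical, so relative rate is governed entirely by leaving-group ability.
A good leaving group is a weak base: the lower the pKₐ of its conjugate acid, the more readily it departs.
(CH₃)₃C–N₂⁺ loses N₂: no meaningful conjugate acid; N₂ departs as an exceptionally stable neutral molecule
(CH₃)₃C–OTf loses OTf⁻: pKₐ(CF₃SO₃H (triflic acid)) ≈ -14
(CH₃)₃C–Br loses Br⁻: pKₐ(HBr) ≈ -9
(CH₃)₃C–Cl loses Cl⁻: pKₐ(HCl) ≈ -7
(CH₃)₃C–OC(O)C₆H₄NO₂ loses p-O₂N–C₆H₄–COO⁻: pKₐ(p-nitrobenzoic acid) ≈ 3.4

(CH₃)₃C–N₂⁺ > (CH₃)₃C–OTf > (CH₃)₃C–Br > (CH₃)₃C–Cl > (CH₃)₃C–OC(O)C₆H₄NO₂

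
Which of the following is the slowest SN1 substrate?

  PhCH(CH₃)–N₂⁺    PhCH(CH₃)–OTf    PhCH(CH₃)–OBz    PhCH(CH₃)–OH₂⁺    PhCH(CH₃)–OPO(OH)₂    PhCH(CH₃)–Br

Same R in every case — rank the leaving groups.
The more stable X⁻ (or X) is on its own — i.e. the weaker a base it is — the better a leaving group it makes.
PhCH(CH₃)–N₂⁺ loses N₂: no meaningful conjugate acid; N₂ departs as an exceptionally stable neutral molecule
PhCH(CH₃)–OTf loses OTf⁻: pKₐ(CF₃SO₃H (triflic acid)) ≈ -14
PhCH(CH₃)–Br loses Br⁻: pKₐ(HBr) ≈ -9
PhCH(CH₃)–OH₂⁺ loses H₂O: pKₐ(H₃O⁺) ≈ -1.7
PhCH(CH₃)–OPO(OH)₂ loses H₂PO₄⁻: pKₐ(H₃PO₄) ≈ 2.1
PhCH(CH₃)–OBz loses PhCOO⁻: pKₐ(C₆H₅COOH) ≈ 4.2

PhCH(CH₃)–OBz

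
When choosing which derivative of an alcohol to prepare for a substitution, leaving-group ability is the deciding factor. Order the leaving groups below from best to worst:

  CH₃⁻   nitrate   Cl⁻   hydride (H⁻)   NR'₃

The more stable X⁻ (or X) is on its own — i.e. the weaker a base it is — the better a leaving group it makes.
Cl⁻: pKₐ(HCl) ≈ -7 — moderately weak base
nitrate: pKₐ(HNO₃) ≈ -1.3
NR'₃: pKₐ(R'₃NH⁺) ≈ 10.7 — neutral but still a fairly strong base; Hofmann-elimination LG
hydride (H⁻): pKₐ(H₂) ≈ 36 — extremely strong base; leaves only in special hydride-transfer contexts
CH₃⁻: pKₐ(CH₄) ≈ 48

Cl⁻ > nitrate > NR'₃ > hydride (H⁻) > CH₃⁻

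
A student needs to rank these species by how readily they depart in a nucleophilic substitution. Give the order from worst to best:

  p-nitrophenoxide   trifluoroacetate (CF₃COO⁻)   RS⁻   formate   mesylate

The more stable X⁻ (or X) is on its own — i.e. the weaker a base it is — the better a leaving group it makes.
mesylate: pKₐ(CH₃SO₃H (MsOH)) ≈ -1.9
trifluoroacetate (CF₃COO⁻): pKₐ(CF₃COOH) ≈ 0.2 — strongly electron-withdrawing CF₃ stabilises the carboxylate
formate: pKₐ(HCOOH) ≈ 3.8 — resonance-stabilised carboxylate
p-nitrophenoxide: pKₐ(p-nitrophenol) ≈ 7.2 — nitro group delocalises the charge; the classic chromogenic LG
RS⁻: pKₐ(RSH (a thiol)) ≈ 10.5
Reversing gives the worst-to-best order requested.

RS⁻ < p-nitrophenoxide < formate < trifluoroacetate (CF₃COO⁻) < mesylate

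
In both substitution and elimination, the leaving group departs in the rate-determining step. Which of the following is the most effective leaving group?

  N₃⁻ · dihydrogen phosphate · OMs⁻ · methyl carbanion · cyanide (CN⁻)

OMs⁻

The more stable X⁻ (or X) is on its own — i.e. the weaker a base it is — the better a leaving group it makes.
OMs⁻: pKₐ(CH₃SO₃H (MsOH)) ≈ -1.9
dihydrogen phosphate: pKₐ(H₃PO₄) ≈ 2.1
N₃⁻: pKₐ(HN₃) ≈ 4.7
cyanide (CN⁻): pKₐ(HCN) ≈ 9.2
methyl carbanion: pKₐ(CH₄) ≈ 48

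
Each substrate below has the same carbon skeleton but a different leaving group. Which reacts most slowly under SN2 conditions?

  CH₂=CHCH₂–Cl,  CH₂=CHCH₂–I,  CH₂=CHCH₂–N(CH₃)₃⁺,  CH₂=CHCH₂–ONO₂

CH₂=CHCH₂–N(CH₃)₃⁺

The skeletons are identical, so relative rate is governed entirely by leaving-group ability.
Rank by basicity of the departing species: weakest base leaves most easily.
CH₂=CHCH₂–I loses I⁻: pKₐ(HI) ≈ -10
CH₂=CHCH₂–Cl loses Cl⁻: pKₐ(HCl) ≈ -7
CH₂=CHCH₂–ONO₂ loses NO₃⁻: pKₐ(HNO₃) ≈ -1.3
CH₂=CHCH₂–N(CH₃)₃⁺ loses NR'₃: pKₐ(R'₃NH⁺) ≈ 10.7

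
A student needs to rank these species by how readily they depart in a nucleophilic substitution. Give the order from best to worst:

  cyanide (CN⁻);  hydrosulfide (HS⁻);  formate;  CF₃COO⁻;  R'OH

R'OH: pKₐ(R'OH₂⁺) ≈ -2.4
CF₃COO⁻: pKₐ(CF₃COOH) ≈ 0.2
formate: pKₐ(HCOOH) ≈ 3.8
hydrosulfide (HS⁻): pKₐ(H₂S) ≈ 7
cyanide (CN⁻): pKₐ(HCN) ≈ 9.2

R'OH > CF₃COO⁻ > formate > hydrosulfide (HS⁻) > cyanide (CN⁻)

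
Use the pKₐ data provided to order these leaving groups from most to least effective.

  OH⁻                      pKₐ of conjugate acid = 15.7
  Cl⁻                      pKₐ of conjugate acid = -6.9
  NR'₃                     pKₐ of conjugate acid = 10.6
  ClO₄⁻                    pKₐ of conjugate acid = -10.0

ClO₄⁻ > Cl⁻ > NR'₃ > OH⁻

Lower conjugate-acid pKₐ ⇒ weaker base ⇒ better leaving group.
Sorting by the given values: ClO₄⁻ (-10.0), Cl⁻ (-6.9), NR'₃ (10.6), OH⁻ (15.7).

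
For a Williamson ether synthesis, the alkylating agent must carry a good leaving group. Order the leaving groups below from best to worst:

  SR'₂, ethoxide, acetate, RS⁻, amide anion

SR'₂: pKₐ(R'₂SH⁺) ≈ -7 — neutral; leaves from a sulfonium salt (R–SR'₂⁺)
acetate: pKₐ(CH₃COOH) ≈ 4.8 — resonance-stabilised but still a weak base
RS⁻: pKₐ(RSH (a thiol)) ≈ 10.5 — moderately basic; rarely leaves without activation
ethoxide: pKₐ(CH₃CH₂OH) ≈ 16 — strong base; alkoxides do not leave unassisted
amide anion: pKₐ(NH₃) ≈ 38

SR'₂ > acetate > RS⁻ > ethoxide > amide anion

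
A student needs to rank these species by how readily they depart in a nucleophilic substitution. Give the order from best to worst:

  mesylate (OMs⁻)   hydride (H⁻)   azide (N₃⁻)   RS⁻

Rank by basicity of the departing species: weakest base leaves most easily.
mesylate (OMs⁻): pKₐ(CH₃SO₃H (MsOH)) ≈ -1.9
azide (N₃⁻): pKₐ(HN₃) ≈ 4.7 — linear, resonance-stabilised
RS⁻: pKₐ(RSH (a thiol)) ≈ 10.5 — moderately basic; rarely leaves without activation
hydride (H⁻): pKₐ(H₂) ≈ 36 — extremely strong base; leaves only in special hydride-transfer contexts

mesylate (OMs⁻) > azide (N₃⁻) > RS⁻ > hydride (H⁻)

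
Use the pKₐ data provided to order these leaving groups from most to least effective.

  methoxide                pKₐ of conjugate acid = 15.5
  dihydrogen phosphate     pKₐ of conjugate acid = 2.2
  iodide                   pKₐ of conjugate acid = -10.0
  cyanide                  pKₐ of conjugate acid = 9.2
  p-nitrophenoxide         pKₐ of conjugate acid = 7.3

Lower conjugate-acid pKₐ ⇒ weaker base ⇒ better leaving group.
Sorting by the given values: iodide (-10.0), dihydrogen phosphate (2.2), p-nitrophenoxide (7.3), cyanide (9.2), methoxide (15.5).

iodide > dihydrogen phosphate > p-nitrophenoxide > cyanide > methoxide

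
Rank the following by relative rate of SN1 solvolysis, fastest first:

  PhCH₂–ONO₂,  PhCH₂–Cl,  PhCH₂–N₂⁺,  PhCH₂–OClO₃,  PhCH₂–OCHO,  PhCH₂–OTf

The skeletons are identical, so relative rate is governed entirely by leaving-group ability.
The more stable X⁻ (or X) is on its own — i.e. the weaker a base it is — the better a leaving group it makes.
PhCH₂–N₂⁺ loses N₂: no meaningful conjugate acid; N₂ departs as an exceptionally stable neutral molecule
PhCH₂–OTf loses OTf⁻: pKₐ(CF₃SO₃H (triflic acid)) ≈ -14
PhCH₂–OClO₃ loses ClO₄⁻: pKₐ(HClO₄) ≈ -10
PhCH₂–Cl loses Cl⁻: pKₐ(HCl) ≈ -7
PhCH₂–ONO₂ loses NO₃⁻: pKₐ(HNO₃) ≈ -1.3
PhCH₂–OCHO loses HCOO⁻: pKₐ(HCOOH) ≈ 3.8

PhCH₂–N₂⁺ > PhCH₂–OTf > PhCH₂–OClO₃ > PhCH₂–Cl > PhCH₂–ONO₂ > PhCH₂–OCHO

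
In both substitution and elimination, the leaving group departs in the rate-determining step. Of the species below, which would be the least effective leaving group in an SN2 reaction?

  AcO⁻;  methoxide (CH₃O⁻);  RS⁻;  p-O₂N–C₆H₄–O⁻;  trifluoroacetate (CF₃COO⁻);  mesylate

mesylate: pKₐ(CH₃SO₃H (MsOH)) ≈ -1.9
trifluoroacetate (CF₃COO⁻): pKₐ(CF₃COOH) ≈ 0.2
AcO⁻: pKₐ(CH₃COOH) ≈ 4.8
p-O₂N–C₆H₄–O⁻: pKₐ(p-nitrophenol) ≈ 7.2
RS⁻: pKₐ(RSH (a thiol)) ≈ 10.5
methoxide (CH₃O⁻): pKₐ(CH₃OH) ≈ 15.5

methoxide (CH₃O⁻)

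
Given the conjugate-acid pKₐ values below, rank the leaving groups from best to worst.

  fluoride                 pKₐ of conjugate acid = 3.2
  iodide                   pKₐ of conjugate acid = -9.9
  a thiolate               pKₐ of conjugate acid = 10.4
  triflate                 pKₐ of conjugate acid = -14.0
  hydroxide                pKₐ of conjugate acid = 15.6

Lower conjugate-acid pKₐ ⇒ weaker base ⇒ better leaving group.
Sorting by the given values: triflate (-14.0), iodide (-9.9), fluoride (3.2), a thiolate (10.4), hydroxide (15.6).

triflate > iodide > fluoride > a thiolate > hydroxide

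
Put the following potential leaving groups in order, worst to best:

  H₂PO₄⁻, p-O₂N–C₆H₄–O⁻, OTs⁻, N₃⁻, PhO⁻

PhO⁻ < p-O₂N–C₆H₄–O⁻ < N₃⁻ < H₂PO₄⁻ < OTs⁻

A good leaving group is a weak base: the lower the pKₐ of its conjugate acid, the more readily it departs.
OTs⁻: pKₐ(p-CH₃C₆H₄SO₃H (TsOH)) ≈ -2.8 — resonance-delocalised arenesulfonate
H₂PO₄⁻: pKₐ(H₃PO₄) ≈ 2.1 — moderate base; biological leaving group after further activation
N₃⁻: pKₐ(HN₃) ≈ 4.7 — linear, resonance-stabilised
p-O₂N–C₆H₄–O⁻: pKₐ(p-nitrophenol) ≈ 7.2 — nitro group delocalises the charge; the classic chromogenic LG
PhO⁻: pKₐ(C₆H₅OH (phenol)) ≈ 10
The question asks for worst first, so the sequence is read in increasing leaving-group ability.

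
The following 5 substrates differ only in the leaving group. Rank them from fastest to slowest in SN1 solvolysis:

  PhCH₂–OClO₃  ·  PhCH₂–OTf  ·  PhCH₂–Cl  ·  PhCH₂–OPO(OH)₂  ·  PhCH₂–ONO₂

PhCH₂–OTf > PhCH₂–OClO₃ > PhCH₂–Cl > PhCH₂–ONO₂ > PhCH₂–OPO(OH)₂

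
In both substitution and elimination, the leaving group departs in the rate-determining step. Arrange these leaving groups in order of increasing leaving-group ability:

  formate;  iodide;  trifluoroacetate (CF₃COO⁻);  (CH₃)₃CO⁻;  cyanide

(CH₃)₃CO⁻ < cyanide < formate < trifluoroacetate (CF₃COO⁻) < iodide

Leaving-group ability tracks the stability of the departed species; conjugate-acid pKₐ is the usual yardstick (lower pKₐ → better LG).
iodide: pKₐ(HI) ≈ -10
trifluoroacetate (CF₃COO⁻): pKₐ(CF₃COOH) ≈ 0.2
formate: pKₐ(HCOOH) ≈ 3.8
cyanide: pKₐ(HCN) ≈ 9.2
(CH₃)₃CO⁻: pKₐ(t-BuOH) ≈ 18
The question asks for worst first, so the sequence is read in increasing leaving-group ability.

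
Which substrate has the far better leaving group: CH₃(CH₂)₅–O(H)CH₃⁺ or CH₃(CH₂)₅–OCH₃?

CH₃(CH₂)₅–O(H)CH₃⁺

From CH₃(CH₂)₅–OCH₃ the departing group would be CH₃O⁻ (pKₐ(CH₃OH) ≈ 15.5). Strong base; alkoxides do not leave unassisted.
From CH₃(CH₂)₅–O(H)CH₃⁺ the leaving group is R'OH (pKₐ(R'OH₂⁺) ≈ -2.4). Neutral; leaves from a protonated ether (an oxonium ion, R–O(H)R'⁺).
(In practice CH₃(CH₂)₅–O(H)CH₃⁺ is made from CH₃(CH₂)₅–OCH₃ by protonation with concentrated HI, allowing neutral methanol, rather than methoxide, to depart.)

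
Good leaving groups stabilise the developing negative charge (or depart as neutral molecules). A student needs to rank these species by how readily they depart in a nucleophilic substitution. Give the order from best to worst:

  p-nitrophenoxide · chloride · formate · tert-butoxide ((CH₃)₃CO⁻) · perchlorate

perchlorate > chloride > formate > p-nitrophenoxide > tert-butoxide ((CH₃)₃CO⁻)

The more stable X⁻ (or X) is on its own — i.e. the weaker a base it is — the better a leaving group it makes.
perchlorate: pKₐ(HClO₄) ≈ -10
chloride: pKₐ(HCl) ≈ -7
formate: pKₐ(HCOOH) ≈ 3.8
p-nitrophenoxide: pKₐ(p-nitrophenol) ≈ 7.2
tert-butoxide ((CH₃)₃CO⁻): pKₐ(t-BuOH) ≈ 18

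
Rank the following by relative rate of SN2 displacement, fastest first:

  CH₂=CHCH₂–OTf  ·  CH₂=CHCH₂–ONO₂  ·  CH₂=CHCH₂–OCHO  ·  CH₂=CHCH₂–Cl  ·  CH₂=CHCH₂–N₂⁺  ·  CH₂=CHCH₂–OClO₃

CH₂=CHCH₂–N₂⁺ > CH₂=CHCH₂–OTf > CH₂=CHCH₂–OClO₃ > CH₂=CHCH₂–Cl > CH₂=CHCH₂–ONO₂ > CH₂=CHCH₂–OCHO

Same R in every case — rank the leaving groups.
The more stable X⁻ (or X) is on its own — i.e. the weaker a base it is — the better a leaving group it makes.
CH₂=CHCH₂–N₂⁺ loses N₂: no meaningful conjugate acid; N₂ departs as an exceptionally stable neutral molecule
CH₂=CHCH₂–OTf loses OTf⁻: pKₐ(CF₃SO₃H (triflic acid)) ≈ -14
CH₂=CHCH₂–OClO₃ loses ClO₄⁻: pKₐ(HClO₄) ≈ -10
CH₂=CHCH₂–Cl loses Cl⁻: pKₐ(HCl) ≈ -7
CH₂=CHCH₂–ONO₂ loses NO₃⁻: pKₐ(HNO₃) ≈ -1.3
CH₂=CHCH₂–OCHO loses HCOO⁻: pKₐ(HCOOH) ≈ 3.8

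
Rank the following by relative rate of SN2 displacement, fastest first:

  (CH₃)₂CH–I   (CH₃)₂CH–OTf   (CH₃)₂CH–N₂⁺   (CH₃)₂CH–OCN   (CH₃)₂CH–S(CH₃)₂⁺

(CH₃)₂CH–N₂⁺ > (CH₃)₂CH–OTf > (CH₃)₂CH–I > (CH₃)₂CH–S(CH₃)₂⁺ > (CH₃)₂CH–OCN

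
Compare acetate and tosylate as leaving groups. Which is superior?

tosylate

tosylate is the better leaving group.
pKₐ(p-CH₃C₆H₄SO₃H (TsOH)) ≈ -2.8 versus pKₐ(CH₃COOH) ≈ 4.8: tosylate is the much weaker base.
Resonance-delocalised arenesulfonate.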